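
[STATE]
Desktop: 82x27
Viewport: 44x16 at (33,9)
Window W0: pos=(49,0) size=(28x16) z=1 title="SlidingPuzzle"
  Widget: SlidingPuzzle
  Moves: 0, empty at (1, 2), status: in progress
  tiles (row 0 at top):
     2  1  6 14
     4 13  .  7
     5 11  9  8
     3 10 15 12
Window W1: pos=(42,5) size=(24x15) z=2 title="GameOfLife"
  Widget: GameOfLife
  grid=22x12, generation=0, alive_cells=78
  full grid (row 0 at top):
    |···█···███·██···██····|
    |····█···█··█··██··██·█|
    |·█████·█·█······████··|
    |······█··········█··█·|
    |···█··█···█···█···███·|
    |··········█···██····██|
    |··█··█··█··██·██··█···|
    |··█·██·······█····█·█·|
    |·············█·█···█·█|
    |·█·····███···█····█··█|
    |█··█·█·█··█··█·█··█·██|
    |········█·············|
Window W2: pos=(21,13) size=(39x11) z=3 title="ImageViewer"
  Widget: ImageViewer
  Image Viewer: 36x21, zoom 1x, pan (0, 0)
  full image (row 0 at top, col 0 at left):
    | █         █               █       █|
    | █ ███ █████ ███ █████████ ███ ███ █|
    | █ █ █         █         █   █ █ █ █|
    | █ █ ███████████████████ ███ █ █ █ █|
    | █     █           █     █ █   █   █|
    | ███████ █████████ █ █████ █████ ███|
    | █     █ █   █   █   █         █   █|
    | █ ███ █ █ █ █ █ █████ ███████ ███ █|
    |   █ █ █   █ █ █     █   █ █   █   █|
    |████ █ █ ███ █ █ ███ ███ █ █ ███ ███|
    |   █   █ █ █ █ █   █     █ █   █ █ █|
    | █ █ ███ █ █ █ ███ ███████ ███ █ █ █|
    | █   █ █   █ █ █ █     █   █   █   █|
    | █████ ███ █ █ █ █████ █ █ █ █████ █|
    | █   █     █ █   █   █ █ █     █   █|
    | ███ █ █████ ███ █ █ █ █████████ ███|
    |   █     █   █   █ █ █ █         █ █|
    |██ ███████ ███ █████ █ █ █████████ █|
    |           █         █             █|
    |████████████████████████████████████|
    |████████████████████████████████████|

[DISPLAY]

         ┃····█···█··█··██··██·█┃────┤     ┃
         ┃·█████·█·█······████··┃ 12 │     ┃
         ┃······█··········█··█·┃────┘     ┃
         ┃···█··█···█···█···███·┃          ┃
━━━━━━━━━━━━━━━━━━━━━━━━━━┓···██┃          ┃
r                         ┃·█···┃          ┃
──────────────────────────┨·█·█·┃━━━━━━━━━━┛
█               █       █ ┃··█·█┃           
█ ███ █████████ ███ ███ █ ┃·█··█┃           
    █         █   █ █ █ █ ┃·█·██┃           
█████████████ ███ █ █ █ █ ┃━━━━━┛           
        █     █ █   █   █ ┃                 
███████ █ █████ █████ ███ ┃                 
  █   █   █         █   █ ┃                 
━━━━━━━━━━━━━━━━━━━━━━━━━━┛                 
                                            


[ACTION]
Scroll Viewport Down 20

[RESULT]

         ┃······█··········█··█·┃────┘     ┃
         ┃···█··█···█···█···███·┃          ┃
━━━━━━━━━━━━━━━━━━━━━━━━━━┓···██┃          ┃
r                         ┃·█···┃          ┃
──────────────────────────┨·█·█·┃━━━━━━━━━━┛
█               █       █ ┃··█·█┃           
█ ███ █████████ ███ ███ █ ┃·█··█┃           
    █         █   █ █ █ █ ┃·█·██┃           
█████████████ ███ █ █ █ █ ┃━━━━━┛           
        █     █ █   █   █ ┃                 
███████ █ █████ █████ ███ ┃                 
  █   █   █         █   █ ┃                 
━━━━━━━━━━━━━━━━━━━━━━━━━━┛                 
                                            
                                            
                                            


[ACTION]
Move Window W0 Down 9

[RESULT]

         ┃······█··········█··█·┃──────────┨
         ┃···█··█···█···█···███·┃────┐     ┃
━━━━━━━━━━━━━━━━━━━━━━━━━━┓···██┃ 14 │     ┃
r                         ┃·█···┃────┤     ┃
──────────────────────────┨·█·█·┃  7 │     ┃
█               █       █ ┃··█·█┃────┤     ┃
█ ███ █████████ ███ ███ █ ┃·█··█┃  8 │     ┃
    █         █   █ █ █ █ ┃·█·██┃────┤     ┃
█████████████ ███ █ █ █ █ ┃━━━━━┛ 12 │     ┃
        █     █ █   █   █ ┃┴────┴────┘     ┃
███████ █ █████ █████ ███ ┃                ┃
  █   █   █         █   █ ┃                ┃
━━━━━━━━━━━━━━━━━━━━━━━━━━┛                ┃
                ┗━━━━━━━━━━━━━━━━━━━━━━━━━━┛
                                            
                                            


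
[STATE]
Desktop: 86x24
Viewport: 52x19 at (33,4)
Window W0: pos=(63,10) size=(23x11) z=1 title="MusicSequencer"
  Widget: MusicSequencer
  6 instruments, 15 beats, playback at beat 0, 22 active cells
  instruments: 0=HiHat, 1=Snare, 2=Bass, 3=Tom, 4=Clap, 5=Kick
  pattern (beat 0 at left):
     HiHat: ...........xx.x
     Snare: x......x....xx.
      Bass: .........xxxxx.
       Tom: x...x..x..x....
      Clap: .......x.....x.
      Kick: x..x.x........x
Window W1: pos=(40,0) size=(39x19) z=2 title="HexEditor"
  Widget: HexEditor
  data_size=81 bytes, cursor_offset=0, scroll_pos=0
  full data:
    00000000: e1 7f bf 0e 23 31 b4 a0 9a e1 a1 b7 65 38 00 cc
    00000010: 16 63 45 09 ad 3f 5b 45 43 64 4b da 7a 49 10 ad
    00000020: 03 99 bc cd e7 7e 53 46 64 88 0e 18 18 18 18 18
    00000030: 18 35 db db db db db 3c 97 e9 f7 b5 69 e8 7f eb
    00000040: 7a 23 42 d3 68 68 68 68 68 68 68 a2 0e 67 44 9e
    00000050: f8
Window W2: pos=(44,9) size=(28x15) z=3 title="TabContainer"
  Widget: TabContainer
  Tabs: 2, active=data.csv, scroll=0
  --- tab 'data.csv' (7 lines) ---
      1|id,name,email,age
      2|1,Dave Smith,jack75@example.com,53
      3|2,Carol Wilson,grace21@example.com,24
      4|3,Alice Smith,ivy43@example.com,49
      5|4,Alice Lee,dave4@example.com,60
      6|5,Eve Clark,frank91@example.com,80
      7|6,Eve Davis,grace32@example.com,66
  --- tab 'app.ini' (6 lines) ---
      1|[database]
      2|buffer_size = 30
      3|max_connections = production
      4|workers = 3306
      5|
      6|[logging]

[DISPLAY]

       ┃00000010  16 63 45 09 ad 3f 5b 45  43┃      
       ┃00000020  03 99 bc cd e7 7e 53 46  64┃      
       ┃00000030  18 35 db db db db db 3c  97┃      
       ┃00000040  7a 23 42 d3 68 68 68 68  68┃      
       ┃00000050  f8                         ┃      
       ┃   ┏━━━━━━━━━━━━━━━━━━━━━━━━━━┓      ┃      
       ┃   ┃ TabContainer             ┃      ┃━━━━━━
       ┃   ┠──────────────────────────┨      ┃      
       ┃   ┃[data.csv]│ app.ini       ┃      ┃──────
       ┃   ┃──────────────────────────┃      ┃901234
       ┃   ┃id,name,email,age         ┃      ┃··██·█
       ┃   ┃1,Dave Smith,jack75@exampl┃      ┃···██·
       ┃   ┃2,Carol Wilson,grace21@exa┃      ┃█████·
       ┃   ┃3,Alice Smith,ivy43@exampl┃      ┃·█····
       ┗━━━┃4,Alice Lee,dave4@example.┃━━━━━━┛····█·
           ┃5,Eve Clark,frank91@exampl┃·█·█········█
           ┃6,Eve Davis,grace32@exampl┃━━━━━━━━━━━━━
           ┃                          ┃             
           ┃                          ┃             


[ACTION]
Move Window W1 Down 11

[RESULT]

                                                    
       ┏━━━━━━━━━━━━━━━━━━━━━━━━━━━━━━━━━━━━━┓      
       ┃ HexEditor                           ┃      
       ┠─────────────────────────────────────┨      
       ┃00000000  E1 7f bf 0e 23 31 b4 a0  9a┃      
       ┃000┏━━━━━━━━━━━━━━━━━━━━━━━━━━┓45  43┃      
       ┃000┃ TabContainer             ┃46  64┃━━━━━━
       ┃000┠──────────────────────────┨3c  97┃      
       ┃000┃[data.csv]│ app.ini       ┃68  68┃──────
       ┃000┃──────────────────────────┃      ┃901234
       ┃   ┃id,name,email,age         ┃      ┃··██·█
       ┃   ┃1,Dave Smith,jack75@exampl┃      ┃···██·
       ┃   ┃2,Carol Wilson,grace21@exa┃      ┃█████·
       ┃   ┃3,Alice Smith,ivy43@exampl┃      ┃·█····
       ┃   ┃4,Alice Lee,dave4@example.┃      ┃····█·
       ┃   ┃5,Eve Clark,frank91@exampl┃      ┃·····█
       ┃   ┃6,Eve Davis,grace32@exampl┃      ┃━━━━━━
       ┃   ┃                          ┃      ┃      
       ┃   ┃                          ┃      ┃      


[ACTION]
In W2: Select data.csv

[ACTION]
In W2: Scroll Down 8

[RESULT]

                                                    
       ┏━━━━━━━━━━━━━━━━━━━━━━━━━━━━━━━━━━━━━┓      
       ┃ HexEditor                           ┃      
       ┠─────────────────────────────────────┨      
       ┃00000000  E1 7f bf 0e 23 31 b4 a0  9a┃      
       ┃000┏━━━━━━━━━━━━━━━━━━━━━━━━━━┓45  43┃      
       ┃000┃ TabContainer             ┃46  64┃━━━━━━
       ┃000┠──────────────────────────┨3c  97┃      
       ┃000┃[data.csv]│ app.ini       ┃68  68┃──────
       ┃000┃──────────────────────────┃      ┃901234
       ┃   ┃6,Eve Davis,grace32@exampl┃      ┃··██·█
       ┃   ┃                          ┃      ┃···██·
       ┃   ┃                          ┃      ┃█████·
       ┃   ┃                          ┃      ┃·█····
       ┃   ┃                          ┃      ┃····█·
       ┃   ┃                          ┃      ┃·····█
       ┃   ┃                          ┃      ┃━━━━━━
       ┃   ┃                          ┃      ┃      
       ┃   ┃                          ┃      ┃      


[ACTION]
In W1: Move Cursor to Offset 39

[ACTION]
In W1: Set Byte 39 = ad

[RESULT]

                                                    
       ┏━━━━━━━━━━━━━━━━━━━━━━━━━━━━━━━━━━━━━┓      
       ┃ HexEditor                           ┃      
       ┠─────────────────────────────────────┨      
       ┃00000000  e1 7f bf 0e 23 31 b4 a0  9a┃      
       ┃000┏━━━━━━━━━━━━━━━━━━━━━━━━━━┓45  43┃      
       ┃000┃ TabContainer             ┃AD  64┃━━━━━━
       ┃000┠──────────────────────────┨3c  97┃      
       ┃000┃[data.csv]│ app.ini       ┃68  68┃──────
       ┃000┃──────────────────────────┃      ┃901234
       ┃   ┃6,Eve Davis,grace32@exampl┃      ┃··██·█
       ┃   ┃                          ┃      ┃···██·
       ┃   ┃                          ┃      ┃█████·
       ┃   ┃                          ┃      ┃·█····
       ┃   ┃                          ┃      ┃····█·
       ┃   ┃                          ┃      ┃·····█
       ┃   ┃                          ┃      ┃━━━━━━
       ┃   ┃                          ┃      ┃      
       ┃   ┃                          ┃      ┃      


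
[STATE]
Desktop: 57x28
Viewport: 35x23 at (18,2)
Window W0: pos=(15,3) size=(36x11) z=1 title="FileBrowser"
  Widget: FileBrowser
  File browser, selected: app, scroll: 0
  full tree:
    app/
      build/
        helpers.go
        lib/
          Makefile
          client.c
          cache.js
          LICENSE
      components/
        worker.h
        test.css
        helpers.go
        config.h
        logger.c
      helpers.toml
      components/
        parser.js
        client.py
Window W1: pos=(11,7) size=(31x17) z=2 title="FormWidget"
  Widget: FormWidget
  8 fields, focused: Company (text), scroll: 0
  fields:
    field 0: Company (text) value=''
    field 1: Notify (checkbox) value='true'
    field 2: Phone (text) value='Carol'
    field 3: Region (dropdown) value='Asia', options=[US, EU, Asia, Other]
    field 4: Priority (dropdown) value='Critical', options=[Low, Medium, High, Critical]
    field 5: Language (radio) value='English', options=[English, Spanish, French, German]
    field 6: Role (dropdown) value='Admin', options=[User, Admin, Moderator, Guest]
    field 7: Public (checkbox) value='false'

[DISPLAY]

                                   
━━━━━━━━━━━━━━━━━━━━━━━━━━━━━━━━┓  
ileBrowser                      ┃  
────────────────────────────────┨  
[-] app/                        ┃  
━━━━━━━━━━━━━━━━━━━━━━━┓        ┃  
idget                  ┃        ┃  
───────────────────────┨        ┃  
any:    [             ]┃        ┃  
fy:     [x]            ┃        ┃  
e:      [Carol        ]┃        ┃  
on:     [Asia        ▼]┃━━━━━━━━┛  
rity:   [Critical    ▼]┃           
uage:   (●) English  ( ┃           
:       [Admin       ▼]┃           
ic:     [ ]            ┃           
                       ┃           
                       ┃           
                       ┃           
                       ┃           
                       ┃           
━━━━━━━━━━━━━━━━━━━━━━━┛           
                                   


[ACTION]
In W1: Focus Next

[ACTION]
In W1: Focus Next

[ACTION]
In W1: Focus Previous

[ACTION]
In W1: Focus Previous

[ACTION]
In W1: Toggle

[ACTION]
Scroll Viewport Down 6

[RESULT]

────────────────────────────────┨  
[-] app/                        ┃  
━━━━━━━━━━━━━━━━━━━━━━━┓        ┃  
idget                  ┃        ┃  
───────────────────────┨        ┃  
any:    [             ]┃        ┃  
fy:     [x]            ┃        ┃  
e:      [Carol        ]┃        ┃  
on:     [Asia        ▼]┃━━━━━━━━┛  
rity:   [Critical    ▼]┃           
uage:   (●) English  ( ┃           
:       [Admin       ▼]┃           
ic:     [ ]            ┃           
                       ┃           
                       ┃           
                       ┃           
                       ┃           
                       ┃           
━━━━━━━━━━━━━━━━━━━━━━━┛           
                                   
                                   
                                   
                                   


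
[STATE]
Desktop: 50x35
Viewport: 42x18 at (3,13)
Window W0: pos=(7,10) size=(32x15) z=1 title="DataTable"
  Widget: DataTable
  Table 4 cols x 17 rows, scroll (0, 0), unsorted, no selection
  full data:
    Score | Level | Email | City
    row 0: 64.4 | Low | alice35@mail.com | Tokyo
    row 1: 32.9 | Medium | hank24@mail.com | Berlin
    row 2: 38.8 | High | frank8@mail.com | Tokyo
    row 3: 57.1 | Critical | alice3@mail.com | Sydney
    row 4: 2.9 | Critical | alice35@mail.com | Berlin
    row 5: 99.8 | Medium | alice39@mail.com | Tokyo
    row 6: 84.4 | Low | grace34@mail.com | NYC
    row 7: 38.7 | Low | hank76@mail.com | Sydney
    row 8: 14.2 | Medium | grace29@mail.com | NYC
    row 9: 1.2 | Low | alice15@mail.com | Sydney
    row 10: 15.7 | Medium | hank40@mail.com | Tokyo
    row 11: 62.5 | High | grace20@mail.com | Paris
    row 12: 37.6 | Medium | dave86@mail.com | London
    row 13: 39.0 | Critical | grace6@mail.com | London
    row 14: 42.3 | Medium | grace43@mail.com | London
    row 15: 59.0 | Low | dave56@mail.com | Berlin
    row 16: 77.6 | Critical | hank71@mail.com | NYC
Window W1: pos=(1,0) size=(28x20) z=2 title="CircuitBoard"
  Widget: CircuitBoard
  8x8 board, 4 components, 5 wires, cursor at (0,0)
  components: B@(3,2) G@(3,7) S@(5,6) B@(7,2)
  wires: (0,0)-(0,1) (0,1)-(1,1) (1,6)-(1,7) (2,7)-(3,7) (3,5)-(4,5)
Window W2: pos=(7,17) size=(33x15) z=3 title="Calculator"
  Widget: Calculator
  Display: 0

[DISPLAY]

                         ┃         ┃      
                         ┃─────────┃      
                         ┃5@mail.co┃      
                         ┃@mail.com┃      
    ┏━━━━━━━━━━━━━━━━━━━━━━━━━━━━━━━┓     
    ┃ Calculator                    ┃     
━━━━┠───────────────────────────────┨     
    ┃                              0┃     
    ┃┌───┬───┬───┬───┐              ┃     
    ┃│ 7 │ 8 │ 9 │ ÷ │              ┃     
    ┃├───┼───┼───┼───┤              ┃     
    ┃│ 4 │ 5 │ 6 │ × │              ┃     
    ┃├───┼───┼───┼───┤              ┃     
    ┃│ 1 │ 2 │ 3 │ - │              ┃     
    ┃├───┼───┼───┼───┤              ┃     
    ┃│ 0 │ . │ = │ + │              ┃     
    ┃├───┼───┼───┼───┤              ┃     
    ┃│ C │ MC│ MR│ M+│              ┃     


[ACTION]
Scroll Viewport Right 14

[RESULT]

                    ┃         ┃           
                    ┃─────────┃           
                    ┃5@mail.co┃           
                    ┃@mail.com┃           
━━━━━━━━━━━━━━━━━━━━━━━━━━━━━━━┓          
 Calculator                    ┃          
───────────────────────────────┨          
                              0┃          
┌───┬───┬───┬───┐              ┃          
│ 7 │ 8 │ 9 │ ÷ │              ┃          
├───┼───┼───┼───┤              ┃          
│ 4 │ 5 │ 6 │ × │              ┃          
├───┼───┼───┼───┤              ┃          
│ 1 │ 2 │ 3 │ - │              ┃          
├───┼───┼───┼───┤              ┃          
│ 0 │ . │ = │ + │              ┃          
├───┼───┼───┼───┤              ┃          
│ C │ MC│ MR│ M+│              ┃          


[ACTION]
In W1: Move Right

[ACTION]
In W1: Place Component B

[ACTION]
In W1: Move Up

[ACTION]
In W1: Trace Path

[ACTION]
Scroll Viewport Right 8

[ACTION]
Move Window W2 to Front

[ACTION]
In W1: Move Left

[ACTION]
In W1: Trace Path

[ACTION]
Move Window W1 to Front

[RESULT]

                    ┃         ┃           
                    ┃─────────┃           
                    ┃5@mail.co┃           
                    ┃@mail.com┃           
                    ┃━━━━━━━━━━┓          
      B             ┃          ┃          
━━━━━━━━━━━━━━━━━━━━┛──────────┨          
                              0┃          
┌───┬───┬───┬───┐              ┃          
│ 7 │ 8 │ 9 │ ÷ │              ┃          
├───┼───┼───┼───┤              ┃          
│ 4 │ 5 │ 6 │ × │              ┃          
├───┼───┼───┼───┤              ┃          
│ 1 │ 2 │ 3 │ - │              ┃          
├───┼───┼───┼───┤              ┃          
│ 0 │ . │ = │ + │              ┃          
├───┼───┼───┼───┤              ┃          
│ C │ MC│ MR│ M+│              ┃          


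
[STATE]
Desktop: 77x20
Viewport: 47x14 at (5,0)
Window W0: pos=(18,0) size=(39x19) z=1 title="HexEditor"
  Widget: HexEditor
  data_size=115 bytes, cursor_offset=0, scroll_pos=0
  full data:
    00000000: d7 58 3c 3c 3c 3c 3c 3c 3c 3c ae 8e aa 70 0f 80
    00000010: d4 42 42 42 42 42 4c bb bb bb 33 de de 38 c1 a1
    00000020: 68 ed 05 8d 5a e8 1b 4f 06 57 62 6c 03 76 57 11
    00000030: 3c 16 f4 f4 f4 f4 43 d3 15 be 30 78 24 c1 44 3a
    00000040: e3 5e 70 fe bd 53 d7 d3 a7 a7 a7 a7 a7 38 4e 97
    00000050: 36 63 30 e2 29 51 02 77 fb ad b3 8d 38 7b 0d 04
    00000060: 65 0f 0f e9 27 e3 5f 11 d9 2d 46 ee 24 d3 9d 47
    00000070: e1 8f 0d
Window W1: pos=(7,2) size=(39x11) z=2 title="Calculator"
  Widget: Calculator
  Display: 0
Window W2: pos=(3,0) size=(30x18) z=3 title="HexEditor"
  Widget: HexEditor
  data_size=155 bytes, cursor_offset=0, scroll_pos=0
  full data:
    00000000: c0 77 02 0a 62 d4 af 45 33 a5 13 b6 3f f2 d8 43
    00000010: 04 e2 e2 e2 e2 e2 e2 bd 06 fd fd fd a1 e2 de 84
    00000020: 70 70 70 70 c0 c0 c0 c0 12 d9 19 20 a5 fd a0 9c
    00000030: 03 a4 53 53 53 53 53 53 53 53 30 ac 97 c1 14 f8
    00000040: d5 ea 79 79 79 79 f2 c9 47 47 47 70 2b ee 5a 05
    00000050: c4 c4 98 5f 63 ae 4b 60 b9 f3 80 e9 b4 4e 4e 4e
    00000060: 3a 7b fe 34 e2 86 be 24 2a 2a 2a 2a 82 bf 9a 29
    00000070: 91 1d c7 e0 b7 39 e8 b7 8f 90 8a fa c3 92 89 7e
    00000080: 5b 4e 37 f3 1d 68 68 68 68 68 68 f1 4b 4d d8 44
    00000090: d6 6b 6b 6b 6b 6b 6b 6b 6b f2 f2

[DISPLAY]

━━━━━━━━━━━━━━━━━━━━━━━━━━━┓━━━━━━━━━━━━━━━━━━━
HexEditor                  ┃                   
───────────────────────────┨━━━━━━━━━━━━┓──────
0000000  C0 77 02 0a 62 d4 ┃            ┃ 3c 3c
0000010  04 e2 e2 e2 e2 e2 ┃────────────┨ 4c bb
0000020  70 70 70 70 c0 c0 ┃           0┃ 1b 4f
0000030  03 a4 53 53 53 53 ┃            ┃ 43 d3
0000040  d5 ea 79 79 79 79 ┃            ┃ d7 d3
0000050  c4 c4 98 5f 63 ae ┃            ┃ 02 77
0000060  3a 7b fe 34 e2 86 ┃            ┃ 5f 11
0000070  91 1d c7 e0 b7 39 ┃            ┃      
0000080  5b 4e 37 f3 1d 68 ┃            ┃      
0000090  d6 6b 6b 6b 6b 6b ┃━━━━━━━━━━━━┛      
                           ┃                   


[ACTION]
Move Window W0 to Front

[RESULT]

━━━━━━━━━━━━━┏━━━━━━━━━━━━━━━━━━━━━━━━━━━━━━━━━
HexEditor    ┃ HexEditor                       
─────────────┠─────────────────────────────────
0000000  C0 7┃00000000  D7 58 3c 3c 3c 3c 3c 3c
0000010  04 e┃00000010  d4 42 42 42 42 42 4c bb
0000020  70 7┃00000020  68 ed 05 8d 5a e8 1b 4f
0000030  03 a┃00000030  3c 16 f4 f4 f4 f4 43 d3
0000040  d5 e┃00000040  e3 5e 70 fe bd 53 d7 d3
0000050  c4 c┃00000050  36 63 30 e2 29 51 02 77
0000060  3a 7┃00000060  65 0f 0f e9 27 e3 5f 11
0000070  91 1┃00000070  e1 8f 0d               
0000080  5b 4┃                                 
0000090  d6 6┃                                 
             ┃                                 


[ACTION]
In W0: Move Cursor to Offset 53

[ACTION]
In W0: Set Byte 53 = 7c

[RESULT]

━━━━━━━━━━━━━┏━━━━━━━━━━━━━━━━━━━━━━━━━━━━━━━━━
HexEditor    ┃ HexEditor                       
─────────────┠─────────────────────────────────
0000000  C0 7┃00000000  d7 58 3c 3c 3c 3c 3c 3c
0000010  04 e┃00000010  d4 42 42 42 42 42 4c bb
0000020  70 7┃00000020  68 ed 05 8d 5a e8 1b 4f
0000030  03 a┃00000030  3c 16 f4 f4 f4 7C 43 d3
0000040  d5 e┃00000040  e3 5e 70 fe bd 53 d7 d3
0000050  c4 c┃00000050  36 63 30 e2 29 51 02 77
0000060  3a 7┃00000060  65 0f 0f e9 27 e3 5f 11
0000070  91 1┃00000070  e1 8f 0d               
0000080  5b 4┃                                 
0000090  d6 6┃                                 
             ┃                                 


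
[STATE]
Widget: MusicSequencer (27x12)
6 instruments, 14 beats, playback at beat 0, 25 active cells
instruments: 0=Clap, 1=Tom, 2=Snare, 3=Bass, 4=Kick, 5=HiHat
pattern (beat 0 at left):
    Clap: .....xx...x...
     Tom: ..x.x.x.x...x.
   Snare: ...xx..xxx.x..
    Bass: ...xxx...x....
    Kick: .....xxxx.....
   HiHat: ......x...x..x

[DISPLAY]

      ▼1234567890123       
  Clap·····██···█···       
   Tom··█·█·█·█···█·       
 Snare···██··███·█··       
  Bass···███···█····       
  Kick·····████·····       
 HiHat······█···█··█       
                           
                           
                           
                           
                           


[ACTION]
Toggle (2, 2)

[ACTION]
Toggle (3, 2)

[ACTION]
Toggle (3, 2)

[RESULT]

      ▼1234567890123       
  Clap·····██···█···       
   Tom··█·█·█·█···█·       
 Snare··███··███·█··       
  Bass···███···█····       
  Kick·····████·····       
 HiHat······█···█··█       
                           
                           
                           
                           
                           


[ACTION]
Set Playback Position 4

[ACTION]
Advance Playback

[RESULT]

      01234▼67890123       
  Clap·····██···█···       
   Tom··█·█·█·█···█·       
 Snare··███··███·█··       
  Bass···███···█····       
  Kick·····████·····       
 HiHat······█···█··█       
                           
                           
                           
                           
                           


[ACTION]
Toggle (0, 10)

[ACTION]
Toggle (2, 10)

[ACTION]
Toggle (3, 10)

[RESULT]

      01234▼67890123       
  Clap·····██·······       
   Tom··█·█·█·█···█·       
 Snare··███··█████··       
  Bass···███···██···       
  Kick·····████·····       
 HiHat······█···█··█       
                           
                           
                           
                           
                           


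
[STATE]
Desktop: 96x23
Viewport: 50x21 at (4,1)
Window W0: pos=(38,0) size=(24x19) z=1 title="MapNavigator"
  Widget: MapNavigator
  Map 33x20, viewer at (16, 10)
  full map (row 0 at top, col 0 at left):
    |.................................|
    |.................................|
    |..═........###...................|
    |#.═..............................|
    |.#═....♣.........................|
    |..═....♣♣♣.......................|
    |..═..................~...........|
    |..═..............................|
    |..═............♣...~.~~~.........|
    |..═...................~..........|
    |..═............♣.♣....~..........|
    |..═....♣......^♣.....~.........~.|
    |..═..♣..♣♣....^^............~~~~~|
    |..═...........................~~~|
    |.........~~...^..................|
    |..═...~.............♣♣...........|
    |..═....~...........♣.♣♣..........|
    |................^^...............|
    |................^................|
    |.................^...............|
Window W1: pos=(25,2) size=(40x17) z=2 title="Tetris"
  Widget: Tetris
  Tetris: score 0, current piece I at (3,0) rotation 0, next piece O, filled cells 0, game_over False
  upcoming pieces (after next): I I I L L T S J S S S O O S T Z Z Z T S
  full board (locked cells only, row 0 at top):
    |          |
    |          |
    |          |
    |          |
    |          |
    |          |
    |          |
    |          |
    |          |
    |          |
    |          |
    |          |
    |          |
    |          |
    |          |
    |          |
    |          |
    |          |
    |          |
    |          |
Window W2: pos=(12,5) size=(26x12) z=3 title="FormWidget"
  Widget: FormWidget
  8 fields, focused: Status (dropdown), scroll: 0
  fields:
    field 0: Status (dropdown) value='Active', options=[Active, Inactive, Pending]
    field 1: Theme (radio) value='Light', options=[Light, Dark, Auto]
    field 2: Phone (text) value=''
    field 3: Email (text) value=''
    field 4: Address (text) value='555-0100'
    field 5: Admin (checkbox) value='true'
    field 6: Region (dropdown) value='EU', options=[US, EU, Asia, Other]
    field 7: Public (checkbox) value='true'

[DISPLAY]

                                  ┃ MapNavigator  
                     ┏━━━━━━━━━━━━━━━━━━━━━━━━━━━━
                     ┃ Tetris                     
                     ┠────────────────────────────
        ┏━━━━━━━━━━━━━━━━━━━━━━━━┓ext:            
        ┃ FormWidget             ┃▓               
        ┠────────────────────────┨▓               
        ┃> Status:     [Active ▼]┃                
        ┃  Theme:      (●) Light ┃                
        ┃  Phone:      [        ]┃                
        ┃  Email:      [        ]┃core:           
        ┃  Address:    [555-0100]┃                
        ┃  Admin:      [x]       ┃                
        ┃  Region:     [EU     ▼]┃                
        ┃  Public:     [x]       ┃                
        ┗━━━━━━━━━━━━━━━━━━━━━━━━┛                
                     ┃          │                 
                     ┗━━━━━━━━━━━━━━━━━━━━━━━━━━━━
                                                  
                                                  
                                                  


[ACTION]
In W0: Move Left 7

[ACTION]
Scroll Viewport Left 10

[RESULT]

                                      ┃ MapNavigat
                         ┏━━━━━━━━━━━━━━━━━━━━━━━━
                         ┃ Tetris                 
                         ┠────────────────────────
            ┏━━━━━━━━━━━━━━━━━━━━━━━━┓ext:        
            ┃ FormWidget             ┃▓           
            ┠────────────────────────┨▓           
            ┃> Status:     [Active ▼]┃            
            ┃  Theme:      (●) Light ┃            
            ┃  Phone:      [        ]┃            
            ┃  Email:      [        ]┃core:       
            ┃  Address:    [555-0100]┃            
            ┃  Admin:      [x]       ┃            
            ┃  Region:     [EU     ▼]┃            
            ┃  Public:     [x]       ┃            
            ┗━━━━━━━━━━━━━━━━━━━━━━━━┛            
                         ┃          │             
                         ┗━━━━━━━━━━━━━━━━━━━━━━━━
                                                  
                                                  
                                                  


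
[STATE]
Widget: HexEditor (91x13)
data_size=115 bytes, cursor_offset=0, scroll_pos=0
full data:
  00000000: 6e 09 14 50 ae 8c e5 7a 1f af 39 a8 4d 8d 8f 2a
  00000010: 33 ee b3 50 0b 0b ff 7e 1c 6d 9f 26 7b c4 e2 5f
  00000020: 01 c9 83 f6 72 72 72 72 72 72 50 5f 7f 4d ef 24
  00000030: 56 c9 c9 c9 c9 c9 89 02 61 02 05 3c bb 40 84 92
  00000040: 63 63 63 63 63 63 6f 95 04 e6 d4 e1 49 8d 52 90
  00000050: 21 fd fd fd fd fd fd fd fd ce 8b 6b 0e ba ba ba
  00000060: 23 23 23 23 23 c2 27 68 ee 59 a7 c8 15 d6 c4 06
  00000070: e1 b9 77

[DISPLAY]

00000000  6E 09 14 50 ae 8c e5 7a  1f af 39 a8 4d 8d 8f 2a  |n..P...z..9.M..*|             
00000010  33 ee b3 50 0b 0b ff 7e  1c 6d 9f 26 7b c4 e2 5f  |3..P...~.m.&{.._|             
00000020  01 c9 83 f6 72 72 72 72  72 72 50 5f 7f 4d ef 24  |....rrrrrrP_.M.$|             
00000030  56 c9 c9 c9 c9 c9 89 02  61 02 05 3c bb 40 84 92  |V.......a..<.@..|             
00000040  63 63 63 63 63 63 6f 95  04 e6 d4 e1 49 8d 52 90  |cccccco.....I.R.|             
00000050  21 fd fd fd fd fd fd fd  fd ce 8b 6b 0e ba ba ba  |!..........k....|             
00000060  23 23 23 23 23 c2 27 68  ee 59 a7 c8 15 d6 c4 06  |#####.'h.Y......|             
00000070  e1 b9 77                                          |..w             |             
                                                                                           
                                                                                           
                                                                                           
                                                                                           
                                                                                           


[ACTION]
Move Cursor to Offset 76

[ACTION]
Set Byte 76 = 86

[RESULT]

00000000  6e 09 14 50 ae 8c e5 7a  1f af 39 a8 4d 8d 8f 2a  |n..P...z..9.M..*|             
00000010  33 ee b3 50 0b 0b ff 7e  1c 6d 9f 26 7b c4 e2 5f  |3..P...~.m.&{.._|             
00000020  01 c9 83 f6 72 72 72 72  72 72 50 5f 7f 4d ef 24  |....rrrrrrP_.M.$|             
00000030  56 c9 c9 c9 c9 c9 89 02  61 02 05 3c bb 40 84 92  |V.......a..<.@..|             
00000040  63 63 63 63 63 63 6f 95  04 e6 d4 e1 86 8d 52 90  |cccccco.......R.|             
00000050  21 fd fd fd fd fd fd fd  fd ce 8b 6b 0e ba ba ba  |!..........k....|             
00000060  23 23 23 23 23 c2 27 68  ee 59 a7 c8 15 d6 c4 06  |#####.'h.Y......|             
00000070  e1 b9 77                                          |..w             |             
                                                                                           
                                                                                           
                                                                                           
                                                                                           
                                                                                           


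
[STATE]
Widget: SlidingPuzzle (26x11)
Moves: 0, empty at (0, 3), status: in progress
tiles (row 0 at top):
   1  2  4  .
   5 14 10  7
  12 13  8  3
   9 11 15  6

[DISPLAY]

┌────┬────┬────┬────┐     
│  1 │  2 │  4 │    │     
├────┼────┼────┼────┤     
│  5 │ 14 │ 10 │  7 │     
├────┼────┼────┼────┤     
│ 12 │ 13 │  8 │  3 │     
├────┼────┼────┼────┤     
│  9 │ 11 │ 15 │  6 │     
└────┴────┴────┴────┘     
Moves: 0                  
                          


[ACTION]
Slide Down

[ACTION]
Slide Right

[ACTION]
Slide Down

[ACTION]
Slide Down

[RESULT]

┌────┬────┬────┬────┐     
│  1 │  2 │    │  4 │     
├────┼────┼────┼────┤     
│  5 │ 14 │ 10 │  7 │     
├────┼────┼────┼────┤     
│ 12 │ 13 │  8 │  3 │     
├────┼────┼────┼────┤     
│  9 │ 11 │ 15 │  6 │     
└────┴────┴────┴────┘     
Moves: 1                  
                          


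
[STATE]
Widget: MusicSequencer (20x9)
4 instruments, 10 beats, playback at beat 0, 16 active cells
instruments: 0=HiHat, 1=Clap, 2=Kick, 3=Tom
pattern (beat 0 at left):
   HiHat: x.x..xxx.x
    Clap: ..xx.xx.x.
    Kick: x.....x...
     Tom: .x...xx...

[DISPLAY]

      ▼123456789    
 HiHat█·█··███·█    
  Clap··██·██·█·    
  Kick█·····█···    
   Tom·█···██···    
                    
                    
                    
                    


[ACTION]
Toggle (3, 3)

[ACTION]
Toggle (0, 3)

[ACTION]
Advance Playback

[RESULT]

      0▼23456789    
 HiHat█·██·███·█    
  Clap··██·██·█·    
  Kick█·····█···    
   Tom·█·█·██···    
                    
                    
                    
                    
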